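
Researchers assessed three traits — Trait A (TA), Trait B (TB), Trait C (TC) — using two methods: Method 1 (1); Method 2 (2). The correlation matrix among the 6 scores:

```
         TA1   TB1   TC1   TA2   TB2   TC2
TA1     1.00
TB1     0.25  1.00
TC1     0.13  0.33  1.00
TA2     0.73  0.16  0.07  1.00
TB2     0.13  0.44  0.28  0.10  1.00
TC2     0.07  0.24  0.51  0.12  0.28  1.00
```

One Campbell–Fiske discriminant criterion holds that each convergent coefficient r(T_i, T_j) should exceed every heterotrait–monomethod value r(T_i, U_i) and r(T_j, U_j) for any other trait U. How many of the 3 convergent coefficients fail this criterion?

0

Checking each validity diagonal entry against its comparison values:
TA (methods 1·2): 0.73 vs {0.25, 0.10, 0.13, 0.12} → pass.
TB (methods 1·2): 0.44 vs {0.25, 0.10, 0.33, 0.28} → pass.
TC (methods 1·2): 0.51 vs {0.13, 0.12, 0.33, 0.28} → pass.
0 of 3 fail.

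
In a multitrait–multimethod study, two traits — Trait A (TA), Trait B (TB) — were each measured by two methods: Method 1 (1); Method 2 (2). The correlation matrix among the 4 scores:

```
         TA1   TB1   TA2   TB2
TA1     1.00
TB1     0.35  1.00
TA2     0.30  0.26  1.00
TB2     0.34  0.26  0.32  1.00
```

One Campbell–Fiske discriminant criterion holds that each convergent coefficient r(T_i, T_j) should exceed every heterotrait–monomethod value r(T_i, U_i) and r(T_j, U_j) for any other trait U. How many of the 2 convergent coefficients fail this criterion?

Each convergent coefficient versus the relevant comparison correlations:
TA (methods 1·2): 0.30 vs {0.35, 0.32} → fail.
TB (methods 1·2): 0.26 vs {0.35, 0.32} → fail.
2 of 2 fail.

2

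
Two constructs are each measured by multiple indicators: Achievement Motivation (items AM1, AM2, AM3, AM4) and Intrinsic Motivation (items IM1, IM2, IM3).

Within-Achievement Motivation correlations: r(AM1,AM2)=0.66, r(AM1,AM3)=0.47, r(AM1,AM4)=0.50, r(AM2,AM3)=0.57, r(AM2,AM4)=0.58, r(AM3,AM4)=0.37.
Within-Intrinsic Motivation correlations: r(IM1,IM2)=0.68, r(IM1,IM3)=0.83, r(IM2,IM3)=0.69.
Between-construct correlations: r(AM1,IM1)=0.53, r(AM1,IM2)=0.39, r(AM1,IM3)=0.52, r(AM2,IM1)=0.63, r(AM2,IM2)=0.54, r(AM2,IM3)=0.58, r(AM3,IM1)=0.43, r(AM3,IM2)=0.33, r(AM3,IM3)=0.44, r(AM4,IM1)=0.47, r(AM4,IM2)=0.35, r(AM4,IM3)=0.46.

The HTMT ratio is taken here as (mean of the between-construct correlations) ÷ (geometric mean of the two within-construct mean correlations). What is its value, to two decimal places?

0.76

Mean heterotrait r = 5.67/12 = 0.4725.
Mean within-AM = 3.15/6 = 0.5250; mean within-IM = 2.20/3 = 0.7333.
Geometric mean = √(0.5250 × 0.7333) = 0.6205.
HTMT = 0.4725 / 0.6205 = 0.76.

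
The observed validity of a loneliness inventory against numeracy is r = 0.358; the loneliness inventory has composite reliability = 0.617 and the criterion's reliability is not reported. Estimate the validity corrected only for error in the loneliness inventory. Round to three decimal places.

Single correction: r_c = r_obs / √r_xx = 0.358 / √0.617 = 0.358 / 0.7855 ≈ 0.456.

0.456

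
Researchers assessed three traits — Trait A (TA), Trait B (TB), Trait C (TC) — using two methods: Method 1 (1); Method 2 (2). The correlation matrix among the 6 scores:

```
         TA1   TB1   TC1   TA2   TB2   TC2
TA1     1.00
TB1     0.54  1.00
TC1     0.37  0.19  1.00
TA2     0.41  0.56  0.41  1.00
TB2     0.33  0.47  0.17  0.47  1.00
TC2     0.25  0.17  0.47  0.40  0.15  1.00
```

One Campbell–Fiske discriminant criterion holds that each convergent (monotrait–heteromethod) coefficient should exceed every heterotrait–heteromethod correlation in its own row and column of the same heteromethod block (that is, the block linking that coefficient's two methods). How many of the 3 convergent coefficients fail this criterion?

2

Convergent coefficients and their comparison sets:
TA (methods 1·2): 0.41 vs {0.33, 0.56, 0.25, 0.41} → fail.
TB (methods 1·2): 0.47 vs {0.56, 0.33, 0.17, 0.17} → fail.
TC (methods 1·2): 0.47 vs {0.41, 0.25, 0.17, 0.17} → pass.
2 of 3 fail.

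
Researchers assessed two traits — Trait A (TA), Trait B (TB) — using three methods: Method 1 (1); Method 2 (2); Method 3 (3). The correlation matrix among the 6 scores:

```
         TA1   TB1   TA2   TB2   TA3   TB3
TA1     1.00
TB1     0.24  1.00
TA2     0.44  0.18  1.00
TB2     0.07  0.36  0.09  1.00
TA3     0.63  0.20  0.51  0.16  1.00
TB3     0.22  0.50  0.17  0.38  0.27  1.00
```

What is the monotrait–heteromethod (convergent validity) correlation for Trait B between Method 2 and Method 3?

0.38

Same trait (TB), different methods: r(TB2, TB3) = 0.38.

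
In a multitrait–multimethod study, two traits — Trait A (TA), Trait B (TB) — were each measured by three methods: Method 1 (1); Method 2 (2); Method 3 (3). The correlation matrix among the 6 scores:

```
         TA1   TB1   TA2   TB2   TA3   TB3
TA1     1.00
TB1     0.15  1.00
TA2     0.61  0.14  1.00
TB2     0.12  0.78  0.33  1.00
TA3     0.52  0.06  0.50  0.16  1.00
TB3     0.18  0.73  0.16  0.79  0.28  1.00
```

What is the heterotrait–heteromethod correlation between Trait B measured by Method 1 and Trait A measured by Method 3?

Different traits and methods: r(TB1, TA3) = 0.06.

0.06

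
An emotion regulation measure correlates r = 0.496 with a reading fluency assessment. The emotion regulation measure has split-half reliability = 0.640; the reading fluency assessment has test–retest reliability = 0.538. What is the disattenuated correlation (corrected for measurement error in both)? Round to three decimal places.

r_true = r_obs / √(r_xx · r_yy) = 0.496 / √(0.640 × 0.538) = 0.496 / √0.344320 = 0.496 / 0.5868 ≈ 0.845.

0.845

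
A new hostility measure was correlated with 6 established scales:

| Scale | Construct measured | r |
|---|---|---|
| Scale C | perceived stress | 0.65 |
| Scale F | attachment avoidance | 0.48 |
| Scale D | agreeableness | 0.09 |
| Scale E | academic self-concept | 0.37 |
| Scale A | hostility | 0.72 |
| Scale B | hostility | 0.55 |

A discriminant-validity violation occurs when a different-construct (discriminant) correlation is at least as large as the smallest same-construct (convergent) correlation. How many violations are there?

1

Convergent (same construct = hostility): Scale A, Scale B.
Smallest convergent = 0.55. Discriminant values: 0.65, 0.48, 0.09, 0.37; count ≥ 0.55 → 1.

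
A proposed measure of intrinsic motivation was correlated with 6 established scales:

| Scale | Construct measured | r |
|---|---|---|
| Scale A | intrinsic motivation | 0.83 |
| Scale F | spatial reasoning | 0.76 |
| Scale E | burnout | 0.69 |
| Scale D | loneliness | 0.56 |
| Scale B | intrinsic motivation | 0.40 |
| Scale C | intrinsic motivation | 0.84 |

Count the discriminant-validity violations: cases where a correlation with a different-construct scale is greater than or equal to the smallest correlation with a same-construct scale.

3

Convergent (same construct = intrinsic motivation): Scale A, Scale B, Scale C.
Smallest convergent = 0.40. Discriminant values: 0.76, 0.69, 0.56; count ≥ 0.40 → 3.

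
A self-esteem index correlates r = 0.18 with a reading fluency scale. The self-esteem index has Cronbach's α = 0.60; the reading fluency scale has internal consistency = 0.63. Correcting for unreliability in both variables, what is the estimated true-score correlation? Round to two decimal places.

r_true = r_obs / √(r_xx · r_yy) = 0.18 / √(0.60 × 0.63) = 0.18 / √0.3780 = 0.18 / 0.6148 ≈ 0.29.

0.29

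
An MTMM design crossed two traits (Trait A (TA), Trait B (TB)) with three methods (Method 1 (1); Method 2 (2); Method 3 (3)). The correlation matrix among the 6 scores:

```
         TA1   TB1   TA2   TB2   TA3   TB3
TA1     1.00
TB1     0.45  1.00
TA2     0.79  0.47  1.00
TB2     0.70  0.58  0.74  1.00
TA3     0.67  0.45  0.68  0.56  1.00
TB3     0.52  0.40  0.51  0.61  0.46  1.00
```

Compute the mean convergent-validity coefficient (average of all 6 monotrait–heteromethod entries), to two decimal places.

0.62

Convergent values: 0.79, 0.67, 0.68, 0.58, 0.40, 0.61; mean = 3.73/6 = 0.62.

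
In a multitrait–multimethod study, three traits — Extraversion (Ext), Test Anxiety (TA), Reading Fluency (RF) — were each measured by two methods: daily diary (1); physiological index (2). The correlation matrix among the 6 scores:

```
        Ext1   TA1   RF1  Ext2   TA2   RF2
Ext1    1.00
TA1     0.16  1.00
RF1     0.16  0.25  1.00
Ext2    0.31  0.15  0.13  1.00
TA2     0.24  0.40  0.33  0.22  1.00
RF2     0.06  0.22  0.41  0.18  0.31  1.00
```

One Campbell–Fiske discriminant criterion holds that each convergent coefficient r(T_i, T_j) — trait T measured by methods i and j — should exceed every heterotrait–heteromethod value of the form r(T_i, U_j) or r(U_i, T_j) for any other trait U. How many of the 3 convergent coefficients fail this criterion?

Checking each validity diagonal entry against its comparison values:
Ext (methods 1·2): 0.31 vs {0.24, 0.15, 0.06, 0.13} → pass.
TA (methods 1·2): 0.40 vs {0.15, 0.24, 0.22, 0.33} → pass.
RF (methods 1·2): 0.41 vs {0.13, 0.06, 0.33, 0.22} → pass.
0 of 3 fail.

0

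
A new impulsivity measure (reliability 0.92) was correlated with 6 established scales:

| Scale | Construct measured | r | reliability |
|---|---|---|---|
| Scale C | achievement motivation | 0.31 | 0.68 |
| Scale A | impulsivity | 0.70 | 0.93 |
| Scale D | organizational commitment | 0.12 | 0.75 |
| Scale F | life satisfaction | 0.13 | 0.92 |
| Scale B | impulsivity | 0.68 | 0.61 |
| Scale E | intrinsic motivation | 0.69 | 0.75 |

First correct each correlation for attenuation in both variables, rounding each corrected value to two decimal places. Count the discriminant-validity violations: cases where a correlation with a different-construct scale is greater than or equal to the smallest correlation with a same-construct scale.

1

Disattenuated r (r / √(r_scale · r_new)):
  Scale C (disc): 0.31 / √(0.68·0.92) = 0.39
  Scale A (conv): 0.70 / √(0.93·0.92) = 0.76
  Scale D (disc): 0.12 / √(0.75·0.92) = 0.14
  Scale F (disc): 0.13 / √(0.92·0.92) = 0.14
  Scale B (conv): 0.68 / √(0.61·0.92) = 0.91
  Scale E (disc): 0.69 / √(0.75·0.92) = 0.83
Smallest convergent = 0.76. Discriminant values: 0.39, 0.14, 0.14, 0.83; count ≥ 0.76 → 1.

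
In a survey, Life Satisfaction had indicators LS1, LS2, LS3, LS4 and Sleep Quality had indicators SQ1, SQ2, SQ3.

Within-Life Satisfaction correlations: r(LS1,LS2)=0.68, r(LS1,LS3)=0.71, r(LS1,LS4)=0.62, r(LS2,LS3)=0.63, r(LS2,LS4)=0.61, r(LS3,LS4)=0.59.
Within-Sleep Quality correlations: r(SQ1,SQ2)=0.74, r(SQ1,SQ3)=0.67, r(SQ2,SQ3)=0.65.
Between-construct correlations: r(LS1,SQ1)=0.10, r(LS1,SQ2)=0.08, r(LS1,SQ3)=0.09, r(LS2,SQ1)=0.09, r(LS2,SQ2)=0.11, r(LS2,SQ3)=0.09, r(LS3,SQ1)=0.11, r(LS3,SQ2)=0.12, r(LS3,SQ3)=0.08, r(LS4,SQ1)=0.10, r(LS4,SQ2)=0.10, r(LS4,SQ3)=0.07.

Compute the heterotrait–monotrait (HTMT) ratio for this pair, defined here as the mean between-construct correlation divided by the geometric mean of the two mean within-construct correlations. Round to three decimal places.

0.143

Mean heterotrait r = 1.14/12 = 0.0950.
Mean within-LS = 3.84/6 = 0.6400; mean within-SQ = 2.06/3 = 0.6867.
Geometric mean = √(0.6400 × 0.6867) = 0.6629.
HTMT = 0.0950 / 0.6629 = 0.143.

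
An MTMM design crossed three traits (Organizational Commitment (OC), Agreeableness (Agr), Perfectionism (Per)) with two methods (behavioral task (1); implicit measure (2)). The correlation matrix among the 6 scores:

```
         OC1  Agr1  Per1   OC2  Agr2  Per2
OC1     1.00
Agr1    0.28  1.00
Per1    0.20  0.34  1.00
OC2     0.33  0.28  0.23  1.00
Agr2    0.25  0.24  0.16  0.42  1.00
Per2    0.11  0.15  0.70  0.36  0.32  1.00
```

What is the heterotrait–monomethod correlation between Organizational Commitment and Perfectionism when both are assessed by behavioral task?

0.20

Different traits, same method: r(OC1, Per1) = 0.20.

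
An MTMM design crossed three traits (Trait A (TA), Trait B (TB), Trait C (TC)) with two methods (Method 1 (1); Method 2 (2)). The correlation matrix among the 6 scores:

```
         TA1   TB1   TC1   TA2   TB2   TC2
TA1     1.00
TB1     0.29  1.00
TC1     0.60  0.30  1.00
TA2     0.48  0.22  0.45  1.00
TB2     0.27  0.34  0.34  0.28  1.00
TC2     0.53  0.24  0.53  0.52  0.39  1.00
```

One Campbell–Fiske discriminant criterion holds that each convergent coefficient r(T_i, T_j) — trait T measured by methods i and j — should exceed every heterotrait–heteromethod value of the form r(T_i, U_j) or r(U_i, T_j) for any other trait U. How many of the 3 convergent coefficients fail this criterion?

Checking each validity diagonal entry against its comparison values:
TA (methods 1·2): 0.48 vs {0.27, 0.22, 0.53, 0.45} → fail.
TB (methods 1·2): 0.34 vs {0.22, 0.27, 0.24, 0.34} → fail.
TC (methods 1·2): 0.53 vs {0.45, 0.53, 0.34, 0.24} → fail.
3 of 3 fail.

3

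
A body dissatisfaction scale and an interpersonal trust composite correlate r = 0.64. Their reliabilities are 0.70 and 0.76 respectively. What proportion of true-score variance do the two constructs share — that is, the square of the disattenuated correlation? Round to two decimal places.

0.77

Disattenuated r = 0.64 / √(0.70 × 0.76) = 0.64 / 0.7294 = 0.8774.
Shared true-score variance = 0.8774² = 0.7698 ≈ 0.77.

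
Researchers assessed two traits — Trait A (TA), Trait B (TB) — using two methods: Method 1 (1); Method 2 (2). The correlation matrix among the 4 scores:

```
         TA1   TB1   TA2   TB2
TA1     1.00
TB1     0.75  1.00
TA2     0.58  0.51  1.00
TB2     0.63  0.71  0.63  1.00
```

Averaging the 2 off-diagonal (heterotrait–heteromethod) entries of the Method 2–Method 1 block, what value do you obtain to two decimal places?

0.57

HTHM values (method 2 × method 1): 0.51, 0.63; mean = 1.14/2 = 0.57.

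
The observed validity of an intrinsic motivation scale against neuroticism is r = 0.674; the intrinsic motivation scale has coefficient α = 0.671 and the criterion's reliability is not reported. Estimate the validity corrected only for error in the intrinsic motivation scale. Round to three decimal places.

Single correction: r_c = r_obs / √r_xx = 0.674 / √0.671 = 0.674 / 0.8191 ≈ 0.823.

0.823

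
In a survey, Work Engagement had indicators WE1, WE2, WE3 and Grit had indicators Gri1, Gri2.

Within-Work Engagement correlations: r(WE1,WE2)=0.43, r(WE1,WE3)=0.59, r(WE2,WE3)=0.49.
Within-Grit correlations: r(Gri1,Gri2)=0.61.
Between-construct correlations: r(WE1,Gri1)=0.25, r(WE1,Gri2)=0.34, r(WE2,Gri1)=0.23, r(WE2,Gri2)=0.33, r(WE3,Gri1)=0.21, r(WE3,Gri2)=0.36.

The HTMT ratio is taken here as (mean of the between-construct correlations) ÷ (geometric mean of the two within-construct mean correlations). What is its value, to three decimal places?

0.517

Between-construct mean = 1.72/6 = 0.2867.
Mean within-WE = 1.51/3 = 0.5033; mean within-Gri = 0.61/1 = 0.6100.
Geometric mean = √(0.5033 × 0.6100) = 0.5541.
HTMT = 0.2867 / 0.5541 = 0.517.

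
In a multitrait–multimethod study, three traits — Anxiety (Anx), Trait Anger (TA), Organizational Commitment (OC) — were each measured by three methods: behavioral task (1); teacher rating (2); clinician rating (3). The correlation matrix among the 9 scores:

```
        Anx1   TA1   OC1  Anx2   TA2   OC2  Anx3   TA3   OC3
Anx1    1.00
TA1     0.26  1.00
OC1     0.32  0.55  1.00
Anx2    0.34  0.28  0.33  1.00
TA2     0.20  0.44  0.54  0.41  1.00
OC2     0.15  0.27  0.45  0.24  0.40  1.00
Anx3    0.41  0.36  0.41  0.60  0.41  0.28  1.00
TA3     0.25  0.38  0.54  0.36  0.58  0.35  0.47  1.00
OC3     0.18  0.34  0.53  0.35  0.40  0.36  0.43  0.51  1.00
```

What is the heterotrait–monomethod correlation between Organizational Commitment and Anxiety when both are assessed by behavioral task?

0.32

Different traits, same method: r(OC1, Anx1) = 0.32.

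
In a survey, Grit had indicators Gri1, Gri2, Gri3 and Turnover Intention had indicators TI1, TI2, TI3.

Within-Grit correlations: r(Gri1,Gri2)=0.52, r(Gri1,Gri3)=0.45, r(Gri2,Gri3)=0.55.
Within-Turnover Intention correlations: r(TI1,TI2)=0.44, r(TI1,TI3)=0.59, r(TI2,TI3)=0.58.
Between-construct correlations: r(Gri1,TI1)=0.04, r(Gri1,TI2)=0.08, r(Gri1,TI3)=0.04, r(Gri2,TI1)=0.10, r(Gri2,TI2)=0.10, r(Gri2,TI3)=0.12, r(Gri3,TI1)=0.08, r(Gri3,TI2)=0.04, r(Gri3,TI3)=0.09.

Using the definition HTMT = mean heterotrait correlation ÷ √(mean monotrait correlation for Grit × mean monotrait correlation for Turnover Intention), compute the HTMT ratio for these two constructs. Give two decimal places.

Between-construct mean = 0.69/9 = 0.0767.
Mean within-Gri = 1.52/3 = 0.5067; mean within-TI = 1.61/3 = 0.5367.
Geometric mean = √(0.5067 × 0.5367) = 0.5215.
HTMT = 0.0767 / 0.5215 = 0.15.

0.15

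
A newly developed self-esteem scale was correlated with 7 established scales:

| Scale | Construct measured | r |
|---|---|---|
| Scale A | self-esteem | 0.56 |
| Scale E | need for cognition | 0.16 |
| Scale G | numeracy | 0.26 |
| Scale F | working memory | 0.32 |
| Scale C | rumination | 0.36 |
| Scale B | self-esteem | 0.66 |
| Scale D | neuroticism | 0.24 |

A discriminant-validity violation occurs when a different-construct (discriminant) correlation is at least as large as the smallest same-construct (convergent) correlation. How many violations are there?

0

Convergent (same construct = self-esteem): Scale A, Scale B.
Smallest convergent = 0.56. Discriminant values: 0.16, 0.26, 0.32, 0.36, 0.24; count ≥ 0.56 → 0.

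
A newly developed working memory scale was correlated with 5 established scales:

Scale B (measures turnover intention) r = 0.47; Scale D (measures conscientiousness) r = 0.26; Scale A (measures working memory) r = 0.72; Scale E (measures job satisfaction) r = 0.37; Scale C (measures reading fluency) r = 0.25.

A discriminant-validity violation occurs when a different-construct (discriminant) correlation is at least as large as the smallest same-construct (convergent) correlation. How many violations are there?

0

Convergent (same construct = working memory): Scale A.
Smallest convergent = 0.72. Discriminant values: 0.47, 0.26, 0.37, 0.25; count ≥ 0.72 → 0.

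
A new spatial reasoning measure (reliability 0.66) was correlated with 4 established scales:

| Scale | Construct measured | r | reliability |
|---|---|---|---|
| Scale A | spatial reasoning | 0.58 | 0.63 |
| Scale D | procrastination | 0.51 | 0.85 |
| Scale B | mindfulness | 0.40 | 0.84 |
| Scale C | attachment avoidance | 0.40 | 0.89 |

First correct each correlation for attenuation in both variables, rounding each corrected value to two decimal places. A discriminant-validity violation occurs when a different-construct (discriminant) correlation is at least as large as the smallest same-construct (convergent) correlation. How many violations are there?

0

Disattenuated r (r / √(r_scale · r_new)):
  Scale A (conv): 0.58 / √(0.63·0.66) = 0.90
  Scale D (disc): 0.51 / √(0.85·0.66) = 0.68
  Scale B (disc): 0.40 / √(0.84·0.66) = 0.54
  Scale C (disc): 0.40 / √(0.89·0.66) = 0.52
Smallest convergent = 0.90. Discriminant values: 0.68, 0.54, 0.52; count ≥ 0.90 → 0.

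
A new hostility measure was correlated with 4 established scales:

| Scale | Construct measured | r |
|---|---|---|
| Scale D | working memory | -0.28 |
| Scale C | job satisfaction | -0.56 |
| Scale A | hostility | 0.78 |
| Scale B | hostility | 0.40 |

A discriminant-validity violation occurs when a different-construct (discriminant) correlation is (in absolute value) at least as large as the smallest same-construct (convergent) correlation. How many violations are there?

Convergent (same construct = hostility): Scale A, Scale B.
Smallest convergent = 0.40. Discriminant |r|: 0.28, 0.56; count ≥ 0.40 → 1.

1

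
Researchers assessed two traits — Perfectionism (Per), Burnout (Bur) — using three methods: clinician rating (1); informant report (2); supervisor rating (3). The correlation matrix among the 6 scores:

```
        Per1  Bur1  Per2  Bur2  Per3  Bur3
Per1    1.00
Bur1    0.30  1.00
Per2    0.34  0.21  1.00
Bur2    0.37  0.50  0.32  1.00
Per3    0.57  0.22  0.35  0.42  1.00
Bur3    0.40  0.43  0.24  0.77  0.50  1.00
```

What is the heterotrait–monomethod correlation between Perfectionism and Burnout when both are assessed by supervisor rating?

Different traits, same method: r(Per3, Bur3) = 0.50.

0.50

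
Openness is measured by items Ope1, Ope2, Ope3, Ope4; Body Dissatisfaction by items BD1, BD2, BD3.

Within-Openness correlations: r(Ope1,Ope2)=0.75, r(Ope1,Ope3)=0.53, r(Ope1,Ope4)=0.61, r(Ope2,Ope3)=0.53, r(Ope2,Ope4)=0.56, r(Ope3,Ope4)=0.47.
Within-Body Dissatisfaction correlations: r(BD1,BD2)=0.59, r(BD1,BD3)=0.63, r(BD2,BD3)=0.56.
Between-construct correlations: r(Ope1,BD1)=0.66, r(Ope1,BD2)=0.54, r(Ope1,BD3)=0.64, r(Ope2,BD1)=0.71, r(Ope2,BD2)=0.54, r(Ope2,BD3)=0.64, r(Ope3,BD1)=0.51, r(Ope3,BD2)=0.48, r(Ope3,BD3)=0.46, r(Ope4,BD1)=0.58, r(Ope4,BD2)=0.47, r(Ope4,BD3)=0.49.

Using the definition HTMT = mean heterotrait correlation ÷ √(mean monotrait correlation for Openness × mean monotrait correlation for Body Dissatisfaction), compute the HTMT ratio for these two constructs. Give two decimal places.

0.96

Mean heterotrait r = 6.72/12 = 0.5600.
Mean within-Ope = 3.45/6 = 0.5750; mean within-BD = 1.78/3 = 0.5933.
Geometric mean = √(0.5750 × 0.5933) = 0.5841.
HTMT = 0.5600 / 0.5841 = 0.96.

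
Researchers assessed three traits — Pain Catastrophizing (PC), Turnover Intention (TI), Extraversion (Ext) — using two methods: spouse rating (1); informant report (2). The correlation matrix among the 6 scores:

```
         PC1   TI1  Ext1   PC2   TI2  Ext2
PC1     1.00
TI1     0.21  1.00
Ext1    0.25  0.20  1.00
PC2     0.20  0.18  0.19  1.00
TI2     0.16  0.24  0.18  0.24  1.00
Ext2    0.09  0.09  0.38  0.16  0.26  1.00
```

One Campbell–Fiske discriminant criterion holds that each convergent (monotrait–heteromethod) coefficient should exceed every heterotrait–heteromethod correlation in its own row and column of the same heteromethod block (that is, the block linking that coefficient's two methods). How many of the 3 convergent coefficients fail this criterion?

0

Convergent coefficients and their comparison sets:
PC (methods 1·2): 0.20 vs {0.16, 0.18, 0.09, 0.19} → pass.
TI (methods 1·2): 0.24 vs {0.18, 0.16, 0.09, 0.18} → pass.
Ext (methods 1·2): 0.38 vs {0.19, 0.09, 0.18, 0.09} → pass.
0 of 3 fail.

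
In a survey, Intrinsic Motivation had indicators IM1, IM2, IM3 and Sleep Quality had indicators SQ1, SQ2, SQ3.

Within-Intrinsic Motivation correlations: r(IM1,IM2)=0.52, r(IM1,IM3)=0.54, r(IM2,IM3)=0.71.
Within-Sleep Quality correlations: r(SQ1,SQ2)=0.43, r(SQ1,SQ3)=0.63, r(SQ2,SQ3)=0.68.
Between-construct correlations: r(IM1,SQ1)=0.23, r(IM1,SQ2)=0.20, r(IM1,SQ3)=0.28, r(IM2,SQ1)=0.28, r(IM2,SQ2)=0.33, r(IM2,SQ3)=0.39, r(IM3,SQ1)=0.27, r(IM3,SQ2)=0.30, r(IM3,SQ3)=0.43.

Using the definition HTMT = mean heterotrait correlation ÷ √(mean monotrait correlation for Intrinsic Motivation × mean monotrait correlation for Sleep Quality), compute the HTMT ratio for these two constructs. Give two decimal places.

0.51

Mean between = 2.71/9 = 0.3011.
Mean within-IM = 1.77/3 = 0.5900; mean within-SQ = 1.74/3 = 0.5800.
Geometric mean = √(0.5900 × 0.5800) = 0.5850.
HTMT = 0.3011 / 0.5850 = 0.51.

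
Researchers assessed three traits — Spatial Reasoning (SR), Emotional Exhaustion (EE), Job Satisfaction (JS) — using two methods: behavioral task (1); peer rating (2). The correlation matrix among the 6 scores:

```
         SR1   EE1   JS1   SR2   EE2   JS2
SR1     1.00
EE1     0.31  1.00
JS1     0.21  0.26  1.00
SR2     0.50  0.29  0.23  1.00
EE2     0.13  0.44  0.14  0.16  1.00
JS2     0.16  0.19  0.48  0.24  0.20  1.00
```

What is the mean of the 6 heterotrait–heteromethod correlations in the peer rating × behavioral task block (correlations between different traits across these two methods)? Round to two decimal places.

0.19

HTHM values (method 2 × method 1): 0.29, 0.23, 0.13, 0.14, 0.16, 0.19; mean = 1.14/6 = 0.19.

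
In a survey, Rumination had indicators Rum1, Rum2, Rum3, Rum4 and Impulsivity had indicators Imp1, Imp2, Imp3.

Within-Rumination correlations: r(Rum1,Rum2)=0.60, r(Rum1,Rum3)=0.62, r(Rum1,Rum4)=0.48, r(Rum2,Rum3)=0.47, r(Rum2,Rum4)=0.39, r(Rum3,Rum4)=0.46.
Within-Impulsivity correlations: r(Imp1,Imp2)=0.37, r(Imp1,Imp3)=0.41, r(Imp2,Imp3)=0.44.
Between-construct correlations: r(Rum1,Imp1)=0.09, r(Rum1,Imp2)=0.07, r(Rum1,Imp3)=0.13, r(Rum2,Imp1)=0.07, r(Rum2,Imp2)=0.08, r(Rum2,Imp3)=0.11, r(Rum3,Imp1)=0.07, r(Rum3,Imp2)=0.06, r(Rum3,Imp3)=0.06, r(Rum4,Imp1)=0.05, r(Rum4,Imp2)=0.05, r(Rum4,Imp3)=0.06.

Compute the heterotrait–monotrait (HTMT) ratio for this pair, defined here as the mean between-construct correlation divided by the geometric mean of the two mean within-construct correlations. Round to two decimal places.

Between-construct mean = 0.90/12 = 0.0750.
Mean within-Rum = 3.02/6 = 0.5033; mean within-Imp = 1.22/3 = 0.4067.
Geometric mean = √(0.5033 × 0.4067) = 0.4524.
HTMT = 0.0750 / 0.4524 = 0.17.

0.17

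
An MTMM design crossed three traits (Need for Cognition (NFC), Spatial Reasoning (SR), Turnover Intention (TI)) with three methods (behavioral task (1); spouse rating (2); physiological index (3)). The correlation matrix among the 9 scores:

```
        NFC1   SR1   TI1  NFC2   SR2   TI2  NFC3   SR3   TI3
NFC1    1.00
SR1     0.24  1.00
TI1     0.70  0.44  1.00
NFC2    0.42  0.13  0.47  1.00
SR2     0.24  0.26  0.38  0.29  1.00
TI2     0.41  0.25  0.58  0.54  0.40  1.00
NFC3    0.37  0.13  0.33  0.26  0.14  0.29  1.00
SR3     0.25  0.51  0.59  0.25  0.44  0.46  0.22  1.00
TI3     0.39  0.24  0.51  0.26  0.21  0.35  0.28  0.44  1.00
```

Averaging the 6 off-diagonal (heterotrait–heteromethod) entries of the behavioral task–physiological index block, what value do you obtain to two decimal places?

0.32

HTHM values (method 1 × method 3): 0.25, 0.39, 0.13, 0.24, 0.33, 0.59; mean = 1.93/6 = 0.32.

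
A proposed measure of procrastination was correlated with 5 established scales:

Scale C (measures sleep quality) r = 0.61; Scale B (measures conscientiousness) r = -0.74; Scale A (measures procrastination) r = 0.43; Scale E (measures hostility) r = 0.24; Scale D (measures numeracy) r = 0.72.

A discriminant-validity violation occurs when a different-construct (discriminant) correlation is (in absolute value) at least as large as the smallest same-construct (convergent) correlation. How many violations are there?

Convergent (same construct = procrastination): Scale A.
Smallest convergent = 0.43. Discriminant |r|: 0.61, 0.74, 0.24, 0.72; count ≥ 0.43 → 3.

3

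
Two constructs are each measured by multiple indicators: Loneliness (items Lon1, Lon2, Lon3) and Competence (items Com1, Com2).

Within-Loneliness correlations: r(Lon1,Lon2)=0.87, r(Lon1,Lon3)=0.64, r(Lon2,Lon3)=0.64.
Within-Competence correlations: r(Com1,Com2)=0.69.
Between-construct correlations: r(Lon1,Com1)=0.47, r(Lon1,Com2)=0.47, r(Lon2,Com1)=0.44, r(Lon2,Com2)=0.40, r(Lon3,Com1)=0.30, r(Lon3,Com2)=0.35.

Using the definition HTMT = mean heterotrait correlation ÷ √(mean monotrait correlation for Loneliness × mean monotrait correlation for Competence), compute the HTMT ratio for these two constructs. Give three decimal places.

Mean between = 2.43/6 = 0.4050.
Mean within-Lon = 2.15/3 = 0.7167; mean within-Com = 0.69/1 = 0.6900.
Geometric mean = √(0.7167 × 0.6900) = 0.7032.
HTMT = 0.4050 / 0.7032 = 0.576.

0.576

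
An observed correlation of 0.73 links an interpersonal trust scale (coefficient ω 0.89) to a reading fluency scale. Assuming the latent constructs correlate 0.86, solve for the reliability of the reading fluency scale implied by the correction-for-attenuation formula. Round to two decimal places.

r_true = r_obs / √(r_xx · r_yy) ⇒ 0.86 = 0.73 / √(0.89 · r_yy).
√(0.89 · r_yy) = 0.73 / 0.86 = 0.8488; 0.89 · r_yy = 0.7205; r_yy = 0.7205 / 0.89 ≈ 0.81.

0.81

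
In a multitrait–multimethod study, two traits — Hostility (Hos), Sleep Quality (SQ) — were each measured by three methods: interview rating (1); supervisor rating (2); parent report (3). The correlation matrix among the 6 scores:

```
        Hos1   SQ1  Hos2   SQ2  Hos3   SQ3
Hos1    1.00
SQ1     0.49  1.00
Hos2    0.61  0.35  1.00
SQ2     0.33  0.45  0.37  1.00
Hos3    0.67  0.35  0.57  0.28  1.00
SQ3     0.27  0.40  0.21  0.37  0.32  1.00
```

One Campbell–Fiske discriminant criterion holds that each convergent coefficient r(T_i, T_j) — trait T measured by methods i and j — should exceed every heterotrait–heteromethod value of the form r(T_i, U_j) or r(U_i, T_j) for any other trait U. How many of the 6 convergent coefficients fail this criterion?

Convergent coefficients and their comparison sets:
Hos (methods 1·2): 0.61 vs {0.33, 0.35} → pass.
Hos (methods 1·3): 0.67 vs {0.27, 0.35} → pass.
Hos (methods 2·3): 0.57 vs {0.21, 0.28} → pass.
SQ (methods 1·2): 0.45 vs {0.35, 0.33} → pass.
SQ (methods 1·3): 0.40 vs {0.35, 0.27} → pass.
SQ (methods 2·3): 0.37 vs {0.28, 0.21} → pass.
0 of 6 fail.

0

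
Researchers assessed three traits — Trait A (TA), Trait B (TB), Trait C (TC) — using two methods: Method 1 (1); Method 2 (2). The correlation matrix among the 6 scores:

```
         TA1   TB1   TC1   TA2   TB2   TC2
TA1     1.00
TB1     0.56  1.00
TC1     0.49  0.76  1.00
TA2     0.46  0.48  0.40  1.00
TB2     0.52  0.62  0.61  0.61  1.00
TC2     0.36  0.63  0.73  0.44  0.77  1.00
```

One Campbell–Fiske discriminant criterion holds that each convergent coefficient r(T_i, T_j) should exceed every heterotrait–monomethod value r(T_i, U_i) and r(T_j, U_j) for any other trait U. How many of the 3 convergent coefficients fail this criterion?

Checking each validity diagonal entry against its comparison values:
TA (methods 1·2): 0.46 vs {0.56, 0.61, 0.49, 0.44} → fail.
TB (methods 1·2): 0.62 vs {0.56, 0.61, 0.76, 0.77} → fail.
TC (methods 1·2): 0.73 vs {0.49, 0.44, 0.76, 0.77} → fail.
3 of 3 fail.

3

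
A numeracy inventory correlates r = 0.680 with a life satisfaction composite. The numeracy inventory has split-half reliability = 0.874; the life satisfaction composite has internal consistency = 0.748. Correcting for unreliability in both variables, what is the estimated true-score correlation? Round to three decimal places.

0.841

r_true = r_obs / √(r_xx · r_yy) = 0.680 / √(0.874 × 0.748) = 0.680 / √0.653752 = 0.680 / 0.8085 ≈ 0.841.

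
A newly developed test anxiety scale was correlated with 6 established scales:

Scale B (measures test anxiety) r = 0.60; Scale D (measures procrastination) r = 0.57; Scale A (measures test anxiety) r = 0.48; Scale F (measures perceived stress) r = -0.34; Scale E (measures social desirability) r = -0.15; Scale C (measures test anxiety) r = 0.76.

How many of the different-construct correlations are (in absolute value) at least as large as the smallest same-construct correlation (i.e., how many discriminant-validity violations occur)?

Convergent (same construct = test anxiety): Scale B, Scale A, Scale C.
Smallest convergent = 0.48. Discriminant |r|: 0.57, 0.34, 0.15; count ≥ 0.48 → 1.

1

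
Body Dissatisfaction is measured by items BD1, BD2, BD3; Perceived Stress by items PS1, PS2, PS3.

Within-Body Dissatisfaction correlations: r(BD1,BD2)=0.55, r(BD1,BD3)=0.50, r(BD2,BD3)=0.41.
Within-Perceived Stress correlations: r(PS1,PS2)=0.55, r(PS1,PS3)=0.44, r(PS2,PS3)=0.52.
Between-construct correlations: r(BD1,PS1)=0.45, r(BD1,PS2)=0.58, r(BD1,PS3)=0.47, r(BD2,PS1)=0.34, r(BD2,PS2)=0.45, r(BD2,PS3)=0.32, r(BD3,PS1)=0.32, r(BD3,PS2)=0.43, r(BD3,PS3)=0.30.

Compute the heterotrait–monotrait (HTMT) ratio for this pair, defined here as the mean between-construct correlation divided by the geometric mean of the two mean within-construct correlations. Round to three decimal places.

Mean between = 3.66/9 = 0.4067.
Mean within-BD = 1.46/3 = 0.4867; mean within-PS = 1.51/3 = 0.5033.
Geometric mean = √(0.4867 × 0.5033) = 0.4949.
HTMT = 0.4067 / 0.4949 = 0.822.

0.822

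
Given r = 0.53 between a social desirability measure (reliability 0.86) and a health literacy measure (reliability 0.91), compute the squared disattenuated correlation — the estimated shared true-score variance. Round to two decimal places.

Disattenuated r = 0.53 / √(0.86 × 0.91) = 0.53 / 0.8846 = 0.5991.
Shared true-score variance = 0.5991² = 0.3589 ≈ 0.36.

0.36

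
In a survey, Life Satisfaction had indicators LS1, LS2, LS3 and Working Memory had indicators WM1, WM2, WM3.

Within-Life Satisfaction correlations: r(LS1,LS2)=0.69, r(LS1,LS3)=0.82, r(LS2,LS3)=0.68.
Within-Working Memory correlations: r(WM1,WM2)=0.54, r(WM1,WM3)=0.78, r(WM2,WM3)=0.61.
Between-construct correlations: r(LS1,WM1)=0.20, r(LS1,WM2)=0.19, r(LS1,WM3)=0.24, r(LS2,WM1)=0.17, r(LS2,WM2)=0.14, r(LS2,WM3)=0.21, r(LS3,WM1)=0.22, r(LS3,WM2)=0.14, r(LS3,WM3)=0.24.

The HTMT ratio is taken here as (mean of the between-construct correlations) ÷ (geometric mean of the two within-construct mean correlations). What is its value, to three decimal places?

0.284

Between-construct mean = 1.75/9 = 0.1944.
Mean within-LS = 2.19/3 = 0.7300; mean within-WM = 1.93/3 = 0.6433.
Geometric mean = √(0.7300 × 0.6433) = 0.6853.
HTMT = 0.1944 / 0.6853 = 0.284.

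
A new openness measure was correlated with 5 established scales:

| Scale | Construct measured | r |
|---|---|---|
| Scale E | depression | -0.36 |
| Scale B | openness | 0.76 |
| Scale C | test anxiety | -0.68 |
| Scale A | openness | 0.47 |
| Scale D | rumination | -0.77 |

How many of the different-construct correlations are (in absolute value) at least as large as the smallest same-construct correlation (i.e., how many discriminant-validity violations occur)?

Convergent (same construct = openness): Scale B, Scale A.
Smallest convergent = 0.47. Discriminant |r|: 0.36, 0.68, 0.77; count ≥ 0.47 → 2.

2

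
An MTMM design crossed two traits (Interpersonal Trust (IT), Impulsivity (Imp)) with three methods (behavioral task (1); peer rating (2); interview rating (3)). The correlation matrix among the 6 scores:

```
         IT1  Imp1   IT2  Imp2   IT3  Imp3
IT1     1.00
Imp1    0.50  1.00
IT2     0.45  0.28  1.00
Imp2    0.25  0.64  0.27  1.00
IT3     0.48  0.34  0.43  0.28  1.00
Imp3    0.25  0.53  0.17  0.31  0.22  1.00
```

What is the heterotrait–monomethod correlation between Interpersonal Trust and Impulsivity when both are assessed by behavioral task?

0.50

Different traits, same method: r(IT1, Imp1) = 0.50.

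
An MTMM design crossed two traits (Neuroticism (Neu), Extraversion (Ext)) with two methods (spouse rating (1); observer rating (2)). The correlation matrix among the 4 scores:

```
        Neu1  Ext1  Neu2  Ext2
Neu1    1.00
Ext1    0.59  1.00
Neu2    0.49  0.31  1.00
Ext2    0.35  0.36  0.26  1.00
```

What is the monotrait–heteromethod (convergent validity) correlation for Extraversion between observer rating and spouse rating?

Same trait (Ext), different methods: r(Ext2, Ext1) = 0.36.

0.36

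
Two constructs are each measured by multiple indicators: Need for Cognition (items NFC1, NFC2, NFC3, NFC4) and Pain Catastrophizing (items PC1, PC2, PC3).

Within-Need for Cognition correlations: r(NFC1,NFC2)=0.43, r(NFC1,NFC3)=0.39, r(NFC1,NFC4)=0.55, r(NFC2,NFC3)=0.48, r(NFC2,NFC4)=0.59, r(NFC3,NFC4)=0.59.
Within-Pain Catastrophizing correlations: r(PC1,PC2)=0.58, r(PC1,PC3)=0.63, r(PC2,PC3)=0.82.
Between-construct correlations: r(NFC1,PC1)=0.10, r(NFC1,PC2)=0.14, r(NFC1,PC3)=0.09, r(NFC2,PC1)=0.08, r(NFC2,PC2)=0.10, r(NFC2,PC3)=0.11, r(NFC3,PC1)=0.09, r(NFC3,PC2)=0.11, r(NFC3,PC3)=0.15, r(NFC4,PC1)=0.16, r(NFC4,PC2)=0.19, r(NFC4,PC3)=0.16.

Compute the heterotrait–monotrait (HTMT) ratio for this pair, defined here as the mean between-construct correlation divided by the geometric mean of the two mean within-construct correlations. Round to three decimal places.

Mean between = 1.48/12 = 0.1233.
Mean within-NFC = 3.03/6 = 0.5050; mean within-PC = 2.03/3 = 0.6767.
Geometric mean = √(0.5050 × 0.6767) = 0.5846.
HTMT = 0.1233 / 0.5846 = 0.211.

0.211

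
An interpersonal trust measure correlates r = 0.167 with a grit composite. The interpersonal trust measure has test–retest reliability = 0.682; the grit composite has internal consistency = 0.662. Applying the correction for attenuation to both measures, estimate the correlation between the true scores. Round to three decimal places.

0.249

r_true = r_obs / √(r_xx · r_yy) = 0.167 / √(0.682 × 0.662) = 0.167 / √0.451484 = 0.167 / 0.6719 ≈ 0.249.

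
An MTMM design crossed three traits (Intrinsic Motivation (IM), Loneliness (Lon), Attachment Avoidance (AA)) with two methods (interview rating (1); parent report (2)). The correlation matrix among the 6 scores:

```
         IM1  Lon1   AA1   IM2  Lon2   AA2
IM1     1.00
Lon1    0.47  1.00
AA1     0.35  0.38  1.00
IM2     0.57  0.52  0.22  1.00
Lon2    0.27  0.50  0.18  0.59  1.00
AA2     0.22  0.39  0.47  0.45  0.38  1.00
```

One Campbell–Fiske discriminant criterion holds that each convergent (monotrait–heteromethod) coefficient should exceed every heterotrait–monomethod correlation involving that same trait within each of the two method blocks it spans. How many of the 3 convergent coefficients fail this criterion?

Checking each validity diagonal entry against its comparison values:
IM (methods 1·2): 0.57 vs {0.47, 0.59, 0.35, 0.45} → fail.
Lon (methods 1·2): 0.50 vs {0.47, 0.59, 0.38, 0.38} → fail.
AA (methods 1·2): 0.47 vs {0.35, 0.45, 0.38, 0.38} → pass.
2 of 3 fail.

2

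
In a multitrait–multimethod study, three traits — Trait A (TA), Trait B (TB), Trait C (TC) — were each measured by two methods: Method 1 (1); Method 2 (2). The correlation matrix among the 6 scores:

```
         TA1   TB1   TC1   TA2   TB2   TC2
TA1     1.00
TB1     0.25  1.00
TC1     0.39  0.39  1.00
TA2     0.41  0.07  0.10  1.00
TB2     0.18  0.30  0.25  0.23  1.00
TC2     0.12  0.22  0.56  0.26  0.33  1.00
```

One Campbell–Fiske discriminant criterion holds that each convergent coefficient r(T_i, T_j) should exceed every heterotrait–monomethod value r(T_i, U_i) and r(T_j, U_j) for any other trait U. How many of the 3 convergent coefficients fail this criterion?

1

Each convergent coefficient versus the relevant comparison correlations:
TA (methods 1·2): 0.41 vs {0.25, 0.23, 0.39, 0.26} → pass.
TB (methods 1·2): 0.30 vs {0.25, 0.23, 0.39, 0.33} → fail.
TC (methods 1·2): 0.56 vs {0.39, 0.26, 0.39, 0.33} → pass.
1 of 3 fail.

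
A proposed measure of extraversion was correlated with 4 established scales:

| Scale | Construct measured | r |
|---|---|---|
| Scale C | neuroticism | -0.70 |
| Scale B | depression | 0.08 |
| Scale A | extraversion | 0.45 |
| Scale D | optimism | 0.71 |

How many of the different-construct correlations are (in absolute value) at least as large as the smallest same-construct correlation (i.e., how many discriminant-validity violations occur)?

Convergent (same construct = extraversion): Scale A.
Smallest convergent = 0.45. Discriminant |r|: 0.70, 0.08, 0.71; count ≥ 0.45 → 2.

2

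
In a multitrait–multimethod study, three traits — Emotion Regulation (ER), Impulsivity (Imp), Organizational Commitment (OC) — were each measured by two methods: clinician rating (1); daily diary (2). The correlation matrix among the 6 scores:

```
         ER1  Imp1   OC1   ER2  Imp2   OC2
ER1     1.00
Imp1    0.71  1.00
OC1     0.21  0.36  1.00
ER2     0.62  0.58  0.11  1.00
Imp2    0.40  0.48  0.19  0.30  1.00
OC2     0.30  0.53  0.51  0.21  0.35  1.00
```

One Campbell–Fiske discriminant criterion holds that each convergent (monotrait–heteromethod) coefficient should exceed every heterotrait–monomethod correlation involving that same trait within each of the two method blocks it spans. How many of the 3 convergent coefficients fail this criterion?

Convergent coefficients and their comparison sets:
ER (methods 1·2): 0.62 vs {0.71, 0.30, 0.21, 0.21} → fail.
Imp (methods 1·2): 0.48 vs {0.71, 0.30, 0.36, 0.35} → fail.
OC (methods 1·2): 0.51 vs {0.21, 0.21, 0.36, 0.35} → pass.
2 of 3 fail.

2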